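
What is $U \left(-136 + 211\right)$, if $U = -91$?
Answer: $-6825$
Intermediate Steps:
$U \left(-136 + 211\right) = - 91 \left(-136 + 211\right) = \left(-91\right) 75 = -6825$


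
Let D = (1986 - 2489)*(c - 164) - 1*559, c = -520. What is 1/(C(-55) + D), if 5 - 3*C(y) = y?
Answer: 1/343513 ≈ 2.9111e-6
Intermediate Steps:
C(y) = 5/3 - y/3
D = 343493 (D = (1986 - 2489)*(-520 - 164) - 1*559 = -503*(-684) - 559 = 344052 - 559 = 343493)
1/(C(-55) + D) = 1/((5/3 - ⅓*(-55)) + 343493) = 1/((5/3 + 55/3) + 343493) = 1/(20 + 343493) = 1/343513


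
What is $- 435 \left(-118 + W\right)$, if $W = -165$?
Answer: $123105$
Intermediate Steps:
$- 435 \left(-118 + W\right) = - 435 \left(-118 - 165\right) = \left(-435\right) \left(-283\right) = 123105$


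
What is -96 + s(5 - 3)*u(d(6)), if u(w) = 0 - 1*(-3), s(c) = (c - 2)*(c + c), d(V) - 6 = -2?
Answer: -96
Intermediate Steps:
d(V) = 4 (d(V) = 6 - 2 = 4)
s(c) = 2*c*(-2 + c) (s(c) = (-2 + c)*(2*c) = 2*c*(-2 + c))
u(w) = 3 (u(w) = 0 + 3 = 3)
-96 + s(5 - 3)*u(d(6)) = -96 + (2*(5 - 3)*(-2 + (5 - 3)))*3 = -96 + (2*2*(-2 + 2))*3 = -96 + (2*2*0)*3 = -96 + 0*3 = -96 + 0 = -96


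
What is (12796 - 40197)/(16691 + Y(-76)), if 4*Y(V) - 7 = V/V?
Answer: -27401/16693 ≈ -1.6415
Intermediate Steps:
Y(V) = 2 (Y(V) = 7/4 + (V/V)/4 = 7/4 + (1/4)*1 = 7/4 + 1/4 = 2)
(12796 - 40197)/(16691 + Y(-76)) = (12796 - 40197)/(16691 + 2) = -27401/16693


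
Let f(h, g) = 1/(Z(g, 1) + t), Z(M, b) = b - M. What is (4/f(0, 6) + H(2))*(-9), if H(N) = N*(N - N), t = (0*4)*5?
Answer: 180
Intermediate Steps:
t = 0 (t = 0*5 = 0)
H(N) = 0 (H(N) = N*0 = 0)
f(h, g) = 1/(1 - g) (f(h, g) = 1/((1 - g) + 0) = 1/(1 - g))
(4/f(0, 6) + H(2))*(-9) = (4/((-1/(-1 + 6))) + 0)*(-9) = (4/((-1/5)) + 0)*(-9) = (4/((-1*⅕)) + 0)*(-9) = (4/(-⅕) + 0)*(-9) = (4*(-5) + 0)*(-9) = (-20 + 0)*(-9) = -20*(-9) = 180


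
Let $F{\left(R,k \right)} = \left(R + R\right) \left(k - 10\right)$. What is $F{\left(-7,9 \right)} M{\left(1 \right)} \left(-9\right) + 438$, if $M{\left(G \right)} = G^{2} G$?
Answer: $312$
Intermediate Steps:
$M{\left(G \right)} = G^{3}$
$F{\left(R,k \right)} = 2 R \left(-10 + k\right)$
$F{\left(-7,9 \right)} M{\left(1 \right)} \left(-9\right) + 438 = 2 \left(-7\right) \left(-10 + 9\right) 1^{3} \left(-9\right) + 438 = 2 \left(-7\right) \left(-1\right) 1 \left(-9\right) + 438 = 14 \left(-9\right) + 438 = -126 + 438 = 312$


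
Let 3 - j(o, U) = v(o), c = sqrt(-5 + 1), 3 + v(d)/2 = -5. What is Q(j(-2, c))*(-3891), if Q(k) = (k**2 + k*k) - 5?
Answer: -2789847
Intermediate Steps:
v(d) = -16 (v(d) = -6 + 2*(-5) = -6 - 10 = -16)
c = 2*I (c = sqrt(-4) = 2*I ≈ 2.0*I)
j(o, U) = 19 (j(o, U) = 3 - 1*(-16) = 3 + 16 = 19)
Q(k) = -5 + 2*k**2 (Q(k) = (k**2 + k**2) - 5 = 2*k**2 - 5 = -5 + 2*k**2)
Q(j(-2, c))*(-3891) = (-5 + 2*19**2)*(-3891) = (-5 + 2*361)*(-3891) = (-5 + 722)*(-3891) = 717*(-3891) = -2789847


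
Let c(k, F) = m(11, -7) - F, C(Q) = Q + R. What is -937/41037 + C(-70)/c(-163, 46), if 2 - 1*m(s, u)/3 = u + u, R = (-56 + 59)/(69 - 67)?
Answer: -5625817/164148 ≈ -34.273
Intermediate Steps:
R = 3/2 ≈ 1.5000
C(Q) = 3/2 + Q (C(Q) = Q + 3/2 = 3/2 + Q)
m(s, u) = 6 - 6*u (m(s, u) = 6 - 3*(u + u) = 6 - 6*u)
c(k, F) = 48 - F (c(k, F) = (6 - 6*(-7)) - F = (6 + 42) - F = 48 - F)
-937/41037 + C(-70)/c(-163, 46) = -937/41037 + (3/2 - 70)/(48 - 1*46) = -937*1/41037 - 137/(2*(48 - 46)) = -937/41037 - 137/2/2 = -937/41037 - 137/2*½ = -937/41037 - 137/4 = -5625817/164148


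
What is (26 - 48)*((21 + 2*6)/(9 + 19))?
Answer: -363/14 ≈ -25.929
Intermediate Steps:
(26 - 48)*((21 + 2*6)/(9 + 19)) = -22*(21 + 12)/28 = -726/28 = -22*33/28 = -363/14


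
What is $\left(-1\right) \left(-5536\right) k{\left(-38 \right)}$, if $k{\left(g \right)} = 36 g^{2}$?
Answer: $287783424$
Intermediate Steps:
$\left(-1\right) \left(-5536\right) k{\left(-38 \right)} = \left(-1\right) \left(-5536\right) 36 \left(-38\right)^{2} = 5536 \cdot 36 \cdot 1444 = 5536 \cdot 51984 = 287783424$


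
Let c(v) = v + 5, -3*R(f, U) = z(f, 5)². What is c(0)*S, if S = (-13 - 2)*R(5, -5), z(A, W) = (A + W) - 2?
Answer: 1600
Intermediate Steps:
z(A, W) = -2 + A + W
R(f, U) = -(3 + f)²/3 (R(f, U) = -(-2 + f + 5)²/3 = -(3 + f)²/3)
c(v) = 5 + v
S = 320 (S = (-13 - 2)*(-(3 + 5)²/3) = -(-5)*8² = -(-5)*64 = -15*(-64/3) = 320)
c(0)*S = (5 + 0)*320 = 5*320 = 1600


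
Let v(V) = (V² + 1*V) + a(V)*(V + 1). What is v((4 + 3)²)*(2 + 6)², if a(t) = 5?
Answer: 172800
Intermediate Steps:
v(V) = 5 + V² + 6*V (v(V) = (V² + 1*V) + 5*(V + 1) = (V² + V) + 5*(1 + V) = (V + V²) + (5 + 5*V) = 5 + V² + 6*V)
v((4 + 3)²)*(2 + 6)² = (5 + ((4 + 3)²)² + 6*(4 + 3)²)*(2 + 6)² = (5 + (7²)² + 6*7²)*8² = (5 + 49² + 6*49)*64 = (5 + 2401 + 294)*64 = 2700*64 = 172800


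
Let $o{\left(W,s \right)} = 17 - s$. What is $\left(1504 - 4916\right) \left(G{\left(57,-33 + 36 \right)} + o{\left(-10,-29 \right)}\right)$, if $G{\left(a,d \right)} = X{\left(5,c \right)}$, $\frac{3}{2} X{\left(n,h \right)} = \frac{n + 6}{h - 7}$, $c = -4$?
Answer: $- \frac{464032}{3} \approx -1.5468 \cdot 10^{5}$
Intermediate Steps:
$X{\left(n,h \right)} = \frac{2 \left(6 + n\right)}{3 \left(-7 + h\right)}$ ($X{\left(n,h \right)} = \frac{2 \frac{n + 6}{h - 7}}{3} = \frac{2 \frac{6 + n}{-7 + h}}{3} = \frac{2 \left(6 + n\right)}{3 \left(-7 + h\right)}$)
$G{\left(a,d \right)} = - \frac{2}{3}$ ($G{\left(a,d \right)} = \frac{2 \left(6 + 5\right)}{3 \left(-7 - 4\right)} = \frac{2}{3} \frac{1}{-11} \cdot 11 = \frac{2}{3} \left(- \frac{1}{11}\right) 11 = - \frac{2}{3}$)
$\left(1504 - 4916\right) \left(G{\left(57,-33 + 36 \right)} + o{\left(-10,-29 \right)}\right) = \left(1504 - 4916\right) \left(- \frac{2}{3} + \left(17 - -29\right)\right) = - 3412 \left(- \frac{2}{3} + \left(17 + 29\right)\right) = - 3412 \left(- \frac{2}{3} + 46\right) = \left(-3412\right) \frac{136}{3} = - \frac{464032}{3}$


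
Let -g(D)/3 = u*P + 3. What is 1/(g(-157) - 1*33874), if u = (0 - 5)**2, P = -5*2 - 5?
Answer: -1/32758 ≈ -3.0527e-5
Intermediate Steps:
P = -15 (P = -10 - 5 = -15)
u = 25 (u = (-5)**2 = 25)
g(D) = 1116 (g(D) = -3*(25*(-15) + 3) = -3*(-375 + 3) = -3*(-372) = 1116)
1/(g(-157) - 1*33874) = 1/(1116 - 1*33874) = 1/(1116 - 33874) = 1/(-32758) = -1/32758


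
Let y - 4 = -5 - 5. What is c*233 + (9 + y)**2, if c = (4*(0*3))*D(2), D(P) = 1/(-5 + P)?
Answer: 9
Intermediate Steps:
y = -6 (y = 4 + (-5 - 5) = 4 - 10 = -6)
c = 0 (c = (4*(0*3))/(-5 + 2) = (4*0)/(-3) = 0*(-1/3) = 0)
c*233 + (9 + y)**2 = 0*233 + (9 - 6)**2 = 0 + 3**2 = 0 + 9 = 9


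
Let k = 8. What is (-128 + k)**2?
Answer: 14400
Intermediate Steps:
(-128 + k)**2 = (-128 + 8)**2 = (-120)**2 = 14400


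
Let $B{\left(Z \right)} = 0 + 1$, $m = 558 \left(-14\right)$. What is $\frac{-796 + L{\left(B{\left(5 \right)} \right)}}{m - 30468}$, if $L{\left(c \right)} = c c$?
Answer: $\frac{53}{2552} \approx 0.020768$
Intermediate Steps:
$m = -7812$
$B{\left(Z \right)} = 1$
$L{\left(c \right)} = c^{2}$
$\frac{-796 + L{\left(B{\left(5 \right)} \right)}}{m - 30468} = \frac{-796 + 1^{2}}{-7812 - 30468} = \frac{-796 + 1}{-38280} = \left(-795\right) \left(- \frac{1}{38280}\right) = \frac{53}{2552}$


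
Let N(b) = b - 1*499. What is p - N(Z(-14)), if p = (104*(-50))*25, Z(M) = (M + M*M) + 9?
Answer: -129692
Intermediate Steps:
Z(M) = 9 + M + M² (Z(M) = (M + M²) + 9 = 9 + M + M²)
N(b) = -499 + b (N(b) = b - 499 = -499 + b)
p = -130000 (p = -5200*25 = -130000)
p - N(Z(-14)) = -130000 - (-499 + (9 - 14 + (-14)²)) = -130000 - (-499 + (9 - 14 + 196)) = -130000 - (-499 + 191) = -130000 - 1*(-308) = -130000 + 308 = -129692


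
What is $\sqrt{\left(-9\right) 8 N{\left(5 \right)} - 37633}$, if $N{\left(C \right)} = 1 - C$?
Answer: $i \sqrt{37345} \approx 193.25 i$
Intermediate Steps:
$\sqrt{\left(-9\right) 8 N{\left(5 \right)} - 37633} = \sqrt{\left(-9\right) 8 \left(1 - 5\right) - 37633} = \sqrt{- 72 \left(1 - 5\right) - 37633} = \sqrt{\left(-72\right) \left(-4\right) - 37633} = \sqrt{288 - 37633} = \sqrt{-37345} = i \sqrt{37345}$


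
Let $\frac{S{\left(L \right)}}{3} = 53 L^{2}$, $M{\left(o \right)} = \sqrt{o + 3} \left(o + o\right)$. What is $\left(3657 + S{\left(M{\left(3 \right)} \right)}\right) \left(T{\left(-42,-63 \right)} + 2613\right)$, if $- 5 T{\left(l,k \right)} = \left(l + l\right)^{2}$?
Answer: $\frac{228348009}{5} \approx 4.567 \cdot 10^{7}$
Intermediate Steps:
$M{\left(o \right)} = 2 o \sqrt{3 + o}$ ($M{\left(o \right)} = \sqrt{3 + o} 2 o = 2 o \sqrt{3 + o}$)
$T{\left(l,k \right)} = - \frac{4 l^{2}}{5}$ ($T{\left(l,k \right)} = - \frac{\left(l + l\right)^{2}}{5} = - \frac{\left(2 l\right)^{2}}{5} = - \frac{4 l^{2}}{5}$)
$S{\left(L \right)} = 159 L^{2}$ ($S{\left(L \right)} = 3 \cdot 53 L^{2} = 159 L^{2}$)
$\left(3657 + S{\left(M{\left(3 \right)} \right)}\right) \left(T{\left(-42,-63 \right)} + 2613\right) = \left(3657 + 159 \left(2 \cdot 3 \sqrt{3 + 3}\right)^{2}\right) \left(- \frac{4 \left(-42\right)^{2}}{5} + 2613\right) = \left(3657 + 159 \left(2 \cdot 3 \sqrt{6}\right)^{2}\right) \left(\left(- \frac{4}{5}\right) 1764 + 2613\right) = \left(3657 + 159 \left(6 \sqrt{6}\right)^{2}\right) \left(- \frac{7056}{5} + 2613\right) = \left(3657 + 159 \cdot 216\right) \frac{6009}{5} = \left(3657 + 34344\right) \frac{6009}{5} = 38001 \cdot \frac{6009}{5} = \frac{228348009}{5}$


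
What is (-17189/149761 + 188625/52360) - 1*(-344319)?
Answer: 539999990582765/1568297192 ≈ 3.4432e+5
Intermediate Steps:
(-17189/149761 + 188625/52360) - 1*(-344319) = (-17189*1/149761 + 188625*(1/52360)) + 344319 = (-17189/149761 + 37725/10472) + 344319 = 5469730517/1568297192 + 344319 = 539999990582765/1568297192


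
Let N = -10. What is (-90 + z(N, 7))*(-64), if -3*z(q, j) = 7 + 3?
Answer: 17920/3 ≈ 5973.3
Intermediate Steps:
z(q, j) = -10/3 (z(q, j) = -(7 + 3)/3 = -⅓*10 = -10/3)
(-90 + z(N, 7))*(-64) = (-90 - 10/3)*(-64) = -280/3*(-64) = 17920/3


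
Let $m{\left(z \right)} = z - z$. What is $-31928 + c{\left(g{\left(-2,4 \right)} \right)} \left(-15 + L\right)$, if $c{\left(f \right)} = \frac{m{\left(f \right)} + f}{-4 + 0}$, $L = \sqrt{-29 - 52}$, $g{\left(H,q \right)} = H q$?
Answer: $-31958 + 18 i \approx -31958.0 + 18.0 i$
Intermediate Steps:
$L = 9 i$ ($L = \sqrt{-81} = 9 i \approx 9.0 i$)
$m{\left(z \right)} = 0$
$c{\left(f \right)} = - \frac{f}{4}$ ($c{\left(f \right)} = \frac{0 + f}{-4 + 0} = \frac{f}{-4} = f \left(- \frac{1}{4}\right) = - \frac{f}{4}$)
$-31928 + c{\left(g{\left(-2,4 \right)} \right)} \left(-15 + L\right) = -31928 + - \frac{\left(-2\right) 4}{4} \left(-15 + 9 i\right) = -31928 + \left(- \frac{1}{4}\right) \left(-8\right) \left(-15 + 9 i\right) = -31928 + 2 \left(-15 + 9 i\right) = -31928 - \left(30 - 18 i\right) = -31958 + 18 i$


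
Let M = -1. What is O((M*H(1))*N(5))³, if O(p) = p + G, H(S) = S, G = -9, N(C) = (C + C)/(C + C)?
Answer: -1000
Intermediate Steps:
N(C) = 1 (N(C) = (2*C)/((2*C)) = (2*C)*(1/(2*C)) = 1)
O(p) = -9 + p (O(p) = p - 9 = -9 + p)
O((M*H(1))*N(5))³ = (-9 - 1*1*1)³ = (-9 - 1*1)³ = (-9 - 1)³ = (-10)³ = -1000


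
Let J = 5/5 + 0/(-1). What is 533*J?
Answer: 533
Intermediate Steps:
J = 1 (J = 5*(1/5) + 0*(-1) = 1 + 0 = 1)
533*J = 533*1 = 533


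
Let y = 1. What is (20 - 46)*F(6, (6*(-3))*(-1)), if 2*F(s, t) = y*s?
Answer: -78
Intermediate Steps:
F(s, t) = s/2 (F(s, t) = (1*s)/2 = s/2)
(20 - 46)*F(6, (6*(-3))*(-1)) = (20 - 46)*((1/2)*6) = -26*3 = -78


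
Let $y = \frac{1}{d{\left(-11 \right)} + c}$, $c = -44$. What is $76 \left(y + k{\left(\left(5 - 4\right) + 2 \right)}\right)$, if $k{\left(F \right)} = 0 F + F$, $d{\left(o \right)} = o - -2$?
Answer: $\frac{12008}{53} \approx 226.57$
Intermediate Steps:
$d{\left(o \right)} = 2 + o$ ($d{\left(o \right)} = o + 2 = 2 + o$)
$k{\left(F \right)} = F$ ($k{\left(F \right)} = 0 + F = F$)
$y = - \frac{1}{53}$ ($y = \frac{1}{\left(2 - 11\right) - 44} = \frac{1}{-9 - 44} = \frac{1}{-53} = - \frac{1}{53} \approx -0.018868$)
$76 \left(y + k{\left(\left(5 - 4\right) + 2 \right)}\right) = 76 \left(- \frac{1}{53} + \left(\left(5 - 4\right) + 2\right)\right) = 76 \left(- \frac{1}{53} + \left(1 + 2\right)\right) = 76 \left(- \frac{1}{53} + 3\right) = 76 \cdot \frac{158}{53} = \frac{12008}{53}$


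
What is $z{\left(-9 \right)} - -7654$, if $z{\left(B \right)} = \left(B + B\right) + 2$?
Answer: $7638$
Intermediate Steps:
$z{\left(B \right)} = 2 + 2 B$ ($z{\left(B \right)} = 2 B + 2 = 2 + 2 B$)
$z{\left(-9 \right)} - -7654 = \left(2 + 2 \left(-9\right)\right) - -7654 = \left(2 - 18\right) + 7654 = -16 + 7654 = 7638$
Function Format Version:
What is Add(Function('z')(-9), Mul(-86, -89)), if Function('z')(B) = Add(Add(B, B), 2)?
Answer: 7638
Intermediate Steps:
Function('z')(B) = Add(2, Mul(2, B)) (Function('z')(B) = Add(Mul(2, B), 2) = Add(2, Mul(2, B)))
Add(Function('z')(-9), Mul(-86, -89)) = Add(Add(2, Mul(2, -9)), Mul(-86, -89)) = Add(Add(2, -18), 7654) = Add(-16, 7654) = 7638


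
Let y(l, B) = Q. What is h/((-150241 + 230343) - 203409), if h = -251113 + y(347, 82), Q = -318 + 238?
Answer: 251193/123307 ≈ 2.0371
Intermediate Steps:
Q = -80
y(l, B) = -80
h = -251193 (h = -251113 - 80 = -251193)
h/((-150241 + 230343) - 203409) = -251193/((-150241 + 230343) - 203409) = -251193/(80102 - 203409) = -251193/(-123307) = -251193*(-1/123307) = 251193/123307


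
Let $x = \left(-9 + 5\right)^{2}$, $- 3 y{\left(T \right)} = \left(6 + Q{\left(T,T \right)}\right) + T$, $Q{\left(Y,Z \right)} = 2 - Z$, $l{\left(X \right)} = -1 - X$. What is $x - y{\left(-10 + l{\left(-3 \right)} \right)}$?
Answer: $\frac{56}{3} \approx 18.667$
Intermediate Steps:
$y{\left(T \right)} = - \frac{8}{3}$ ($y{\left(T \right)} = - \frac{\left(6 - \left(-2 + T\right)\right) + T}{3} = - \frac{\left(8 - T\right) + T}{3} = \left(- \frac{1}{3}\right) 8 = - \frac{8}{3}$)
$x = 16$ ($x = \left(-4\right)^{2} = 16$)
$x - y{\left(-10 + l{\left(-3 \right)} \right)} = 16 - - \frac{8}{3} = 16 + \frac{8}{3} = \frac{56}{3}$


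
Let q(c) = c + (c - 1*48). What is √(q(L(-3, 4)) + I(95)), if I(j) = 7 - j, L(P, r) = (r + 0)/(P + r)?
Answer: 8*I*√2 ≈ 11.314*I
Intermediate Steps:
L(P, r) = r/(P + r)
q(c) = -48 + 2*c (q(c) = c + (c - 48) = c + (-48 + c) = -48 + 2*c)
√(q(L(-3, 4)) + I(95)) = √((-48 + 2*(4/(-3 + 4))) + (7 - 1*95)) = √((-48 + 2*(4/1)) + (7 - 95)) = √((-48 + 2*(4*1)) - 88) = √((-48 + 2*4) - 88) = √((-48 + 8) - 88) = √(-40 - 88) = √(-128) = 8*I*√2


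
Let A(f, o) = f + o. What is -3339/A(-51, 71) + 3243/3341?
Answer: -11090739/66820 ≈ -165.98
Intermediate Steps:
-3339/A(-51, 71) + 3243/3341 = -3339/(-51 + 71) + 3243/3341 = -3339/20 + 3243*(1/3341) = -3339*1/20 + 3243/3341 = -3339/20 + 3243/3341 = -11090739/66820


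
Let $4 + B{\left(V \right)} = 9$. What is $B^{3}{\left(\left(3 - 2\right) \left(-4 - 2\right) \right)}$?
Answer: $125$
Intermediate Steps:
$B{\left(V \right)} = 5$ ($B{\left(V \right)} = -4 + 9 = 5$)
$B^{3}{\left(\left(3 - 2\right) \left(-4 - 2\right) \right)} = 5^{3} = 125$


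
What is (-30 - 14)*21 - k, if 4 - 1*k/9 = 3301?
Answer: 28749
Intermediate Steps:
k = -29673 (k = 36 - 9*3301 = 36 - 29709 = -29673)
(-30 - 14)*21 - k = (-30 - 14)*21 - 1*(-29673) = -44*21 + 29673 = -924 + 29673 = 28749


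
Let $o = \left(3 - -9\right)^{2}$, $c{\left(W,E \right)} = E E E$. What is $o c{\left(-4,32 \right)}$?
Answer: $4718592$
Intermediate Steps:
$c{\left(W,E \right)} = E^{3}$ ($c{\left(W,E \right)} = E^{2} E = E^{3}$)
$o = 144$ ($o = \left(3 + 9\right)^{2} = 12^{2} = 144$)
$o c{\left(-4,32 \right)} = 144 \cdot 32^{3} = 144 \cdot 32768 = 4718592$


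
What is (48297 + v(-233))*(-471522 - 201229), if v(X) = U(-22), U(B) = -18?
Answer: -32479745529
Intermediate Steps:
v(X) = -18
(48297 + v(-233))*(-471522 - 201229) = (48297 - 18)*(-471522 - 201229) = 48279*(-672751) = -32479745529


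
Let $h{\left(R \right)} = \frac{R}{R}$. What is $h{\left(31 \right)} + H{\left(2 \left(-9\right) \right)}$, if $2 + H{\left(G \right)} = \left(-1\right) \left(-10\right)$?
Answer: $9$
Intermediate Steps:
$h{\left(R \right)} = 1$
$H{\left(G \right)} = 8$ ($H{\left(G \right)} = -2 - -10 = -2 + 10 = 8$)
$h{\left(31 \right)} + H{\left(2 \left(-9\right) \right)} = 1 + 8 = 9$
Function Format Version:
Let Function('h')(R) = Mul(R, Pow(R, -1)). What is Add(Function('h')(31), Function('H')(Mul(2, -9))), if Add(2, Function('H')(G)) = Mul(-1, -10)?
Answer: 9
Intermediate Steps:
Function('h')(R) = 1
Function('H')(G) = 8 (Function('H')(G) = Add(-2, Mul(-1, -10)) = Add(-2, 10) = 8)
Add(Function('h')(31), Function('H')(Mul(2, -9))) = Add(1, 8) = 9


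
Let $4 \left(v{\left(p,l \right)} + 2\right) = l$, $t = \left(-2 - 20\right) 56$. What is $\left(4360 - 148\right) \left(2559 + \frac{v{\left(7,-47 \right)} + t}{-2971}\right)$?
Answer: $\frac{32028194367}{2971} \approx 1.078 \cdot 10^{7}$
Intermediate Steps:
$t = -1232$ ($t = \left(-22\right) 56 = -1232$)
$v{\left(p,l \right)} = -2 + \frac{l}{4}$
$\left(4360 - 148\right) \left(2559 + \frac{v{\left(7,-47 \right)} + t}{-2971}\right) = \left(4360 - 148\right) \left(2559 + \frac{\left(-2 + \frac{1}{4} \left(-47\right)\right) - 1232}{-2971}\right) = 4212 \left(2559 + \left(\left(-2 - \frac{47}{4}\right) - 1232\right) \left(- \frac{1}{2971}\right)\right) = 4212 \left(2559 + \left(- \frac{55}{4} - 1232\right) \left(- \frac{1}{2971}\right)\right) = 4212 \left(2559 - - \frac{4983}{11884}\right) = 4212 \left(2559 + \frac{4983}{11884}\right) = 4212 \cdot \frac{30416139}{11884} = \frac{32028194367}{2971}$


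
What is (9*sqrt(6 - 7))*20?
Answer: 180*I ≈ 180.0*I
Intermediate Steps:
(9*sqrt(6 - 7))*20 = (9*sqrt(-1))*20 = (9*I)*20 = 180*I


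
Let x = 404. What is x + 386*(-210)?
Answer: -80656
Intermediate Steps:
x + 386*(-210) = 404 + 386*(-210) = 404 - 81060 = -80656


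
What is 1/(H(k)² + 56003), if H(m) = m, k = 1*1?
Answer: 1/56004 ≈ 1.7856e-5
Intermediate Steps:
k = 1
1/(H(k)² + 56003) = 1/(1² + 56003) = 1/(1 + 56003) = 1/56004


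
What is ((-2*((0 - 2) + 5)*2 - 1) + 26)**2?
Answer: 169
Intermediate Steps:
((-2*((0 - 2) + 5)*2 - 1) + 26)**2 = ((-2*(-2 + 5)*2 - 1) + 26)**2 = ((-6*2 - 1) + 26)**2 = ((-2*6 - 1) + 26)**2 = ((-12 - 1) + 26)**2 = (-13 + 26)**2 = 13**2 = 169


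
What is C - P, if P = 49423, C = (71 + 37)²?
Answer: -37759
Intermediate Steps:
C = 11664 (C = 108² = 11664)
C - P = 11664 - 1*49423 = 11664 - 49423 = -37759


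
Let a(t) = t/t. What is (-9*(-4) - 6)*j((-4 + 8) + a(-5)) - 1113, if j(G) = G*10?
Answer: 387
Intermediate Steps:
a(t) = 1
j(G) = 10*G
(-9*(-4) - 6)*j((-4 + 8) + a(-5)) - 1113 = (-9*(-4) - 6)*(10*((-4 + 8) + 1)) - 1113 = (36 - 6)*(10*(4 + 1)) - 1113 = 30*(10*5) - 1113 = 30*50 - 1113 = 1500 - 1113 = 387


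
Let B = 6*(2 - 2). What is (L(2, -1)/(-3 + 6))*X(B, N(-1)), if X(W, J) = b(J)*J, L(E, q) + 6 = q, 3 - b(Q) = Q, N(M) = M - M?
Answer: 0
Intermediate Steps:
N(M) = 0
b(Q) = 3 - Q
L(E, q) = -6 + q
B = 0 (B = 6*0 = 0)
X(W, J) = J*(3 - J) (X(W, J) = (3 - J)*J = J*(3 - J))
(L(2, -1)/(-3 + 6))*X(B, N(-1)) = ((-6 - 1)/(-3 + 6))*(0*(3 - 1*0)) = (-7/3)*(0*(3 + 0)) = (-7*⅓)*(0*3) = -7/3*0 = 0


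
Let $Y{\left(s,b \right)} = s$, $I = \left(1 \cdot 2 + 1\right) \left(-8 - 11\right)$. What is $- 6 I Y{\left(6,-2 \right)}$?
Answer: $2052$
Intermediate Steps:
$I = -57$ ($I = \left(2 + 1\right) \left(-19\right) = 3 \left(-19\right) = -57$)
$- 6 I Y{\left(6,-2 \right)} = \left(-6\right) \left(-57\right) 6 = 342 \cdot 6 = 2052$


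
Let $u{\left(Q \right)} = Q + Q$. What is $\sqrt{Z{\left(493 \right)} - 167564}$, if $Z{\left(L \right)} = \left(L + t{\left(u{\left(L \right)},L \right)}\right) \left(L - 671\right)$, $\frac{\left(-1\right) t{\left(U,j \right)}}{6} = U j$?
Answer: $\sqrt{518897346} \approx 22779.0$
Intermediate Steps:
$u{\left(Q \right)} = 2 Q$
$t{\left(U,j \right)} = - 6 U j$
$Z{\left(L \right)} = \left(-671 + L\right) \left(L - 12 L^{2}\right)$ ($Z{\left(L \right)} = \left(L - 6 \cdot 2 L L\right) \left(L - 671\right) = \left(L - 12 L^{2}\right) \left(-671 + L\right) = \left(-671 + L\right) \left(L - 12 L^{2}\right)$)
$\sqrt{Z{\left(493 \right)} - 167564} = \sqrt{493 \left(-671 - 12 \cdot 493^{2} + 8053 \cdot 493\right) - 167564} = \sqrt{493 \left(-671 - 2916588 + 3970129\right) - 167564} = \sqrt{493 \cdot 1052870 - 167564} = \sqrt{519064910 - 167564} = \sqrt{518897346}$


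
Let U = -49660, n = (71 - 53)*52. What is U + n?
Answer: -48724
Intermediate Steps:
n = 936 (n = 18*52 = 936)
U + n = -49660 + 936 = -48724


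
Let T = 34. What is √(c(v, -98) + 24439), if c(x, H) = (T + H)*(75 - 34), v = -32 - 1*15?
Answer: √21815 ≈ 147.70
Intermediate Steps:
v = -47 (v = -32 - 15 = -47)
c(x, H) = 1394 + 41*H (c(x, H) = (34 + H)*(75 - 34) = (34 + H)*41 = 1394 + 41*H)
√(c(v, -98) + 24439) = √((1394 + 41*(-98)) + 24439) = √((1394 - 4018) + 24439) = √(-2624 + 24439) = √21815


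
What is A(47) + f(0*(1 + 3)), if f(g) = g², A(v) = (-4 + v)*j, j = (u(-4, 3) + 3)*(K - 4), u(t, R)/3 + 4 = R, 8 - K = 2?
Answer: 0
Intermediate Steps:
K = 6 (K = 8 - 1*2 = 8 - 2 = 6)
u(t, R) = -12 + 3*R
j = 0 (j = ((-12 + 3*3) + 3)*(6 - 4) = ((-12 + 9) + 3)*2 = (-3 + 3)*2 = 0*2 = 0)
A(v) = 0 (A(v) = (-4 + v)*0 = 0)
A(47) + f(0*(1 + 3)) = 0 + (0*(1 + 3))² = 0 + (0*4)² = 0 + 0² = 0 + 0 = 0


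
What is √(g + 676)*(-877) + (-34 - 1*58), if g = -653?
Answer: -92 - 877*√23 ≈ -4297.9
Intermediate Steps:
√(g + 676)*(-877) + (-34 - 1*58) = √(-653 + 676)*(-877) + (-34 - 1*58) = √23*(-877) + (-34 - 58) = -877*√23 - 92 = -92 - 877*√23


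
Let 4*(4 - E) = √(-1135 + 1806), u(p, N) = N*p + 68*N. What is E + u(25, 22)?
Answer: 2050 - √671/4 ≈ 2043.5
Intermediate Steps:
u(p, N) = 68*N + N*p
E = 4 - √671/4 (E = 4 - √(-1135 + 1806)/4 = 4 - √671/4 ≈ -2.4759)
E + u(25, 22) = (4 - √671/4) + 22*(68 + 25) = (4 - √671/4) + 22*93 = (4 - √671/4) + 2046 = 2050 - √671/4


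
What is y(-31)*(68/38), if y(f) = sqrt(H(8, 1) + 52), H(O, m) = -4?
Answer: 136*sqrt(3)/19 ≈ 12.398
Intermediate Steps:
y(f) = 4*sqrt(3) (y(f) = sqrt(-4 + 52) = sqrt(48) = 4*sqrt(3))
y(-31)*(68/38) = (4*sqrt(3))*(68/38) = (4*sqrt(3))*(68*(1/38)) = (4*sqrt(3))*(34/19) = 136*sqrt(3)/19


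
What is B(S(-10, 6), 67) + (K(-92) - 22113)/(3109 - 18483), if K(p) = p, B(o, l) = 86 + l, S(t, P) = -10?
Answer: 2374427/15374 ≈ 154.44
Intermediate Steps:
B(S(-10, 6), 67) + (K(-92) - 22113)/(3109 - 18483) = (86 + 67) + (-92 - 22113)/(3109 - 18483) = 153 - 22205/(-15374) = 153 - 22205*(-1/15374) = 153 + 22205/15374 = 2374427/15374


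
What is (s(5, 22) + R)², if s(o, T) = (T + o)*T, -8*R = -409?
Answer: 26635921/64 ≈ 4.1619e+5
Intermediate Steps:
R = 409/8 (R = -⅛*(-409) = 409/8 ≈ 51.125)
s(o, T) = T*(T + o)
(s(5, 22) + R)² = (22*(22 + 5) + 409/8)² = (22*27 + 409/8)² = (594 + 409/8)² = (5161/8)² = 26635921/64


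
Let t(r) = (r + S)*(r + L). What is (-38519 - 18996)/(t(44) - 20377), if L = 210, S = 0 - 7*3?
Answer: 11503/2907 ≈ 3.9570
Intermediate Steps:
S = -21 (S = 0 - 21 = -21)
t(r) = (-21 + r)*(210 + r) (t(r) = (r - 21)*(r + 210) = (-21 + r)*(210 + r))
(-38519 - 18996)/(t(44) - 20377) = (-38519 - 18996)/((-4410 + 44**2 + 189*44) - 20377) = -57515/((-4410 + 1936 + 8316) - 20377) = -57515/(5842 - 20377) = -57515/(-14535) = -57515*(-1/14535) = 11503/2907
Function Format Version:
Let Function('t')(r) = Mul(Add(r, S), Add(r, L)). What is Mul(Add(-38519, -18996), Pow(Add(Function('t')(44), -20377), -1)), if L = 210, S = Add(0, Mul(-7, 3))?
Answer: Rational(11503, 2907) ≈ 3.9570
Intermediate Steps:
S = -21 (S = Add(0, -21) = -21)
Function('t')(r) = Mul(Add(-21, r), Add(210, r)) (Function('t')(r) = Mul(Add(r, -21), Add(r, 210)) = Mul(Add(-21, r), Add(210, r)))
Mul(Add(-38519, -18996), Pow(Add(Function('t')(44), -20377), -1)) = Mul(Add(-38519, -18996), Pow(Add(Add(-4410, Pow(44, 2), Mul(189, 44)), -20377), -1)) = Mul(-57515, Pow(Add(Add(-4410, 1936, 8316), -20377), -1)) = Mul(-57515, Pow(Add(5842, -20377), -1)) = Mul(-57515, Pow(-14535, -1)) = Mul(-57515, Rational(-1, 14535)) = Rational(11503, 2907)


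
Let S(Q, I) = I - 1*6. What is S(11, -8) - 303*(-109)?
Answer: 33013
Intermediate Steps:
S(Q, I) = -6 + I (S(Q, I) = I - 6 = -6 + I)
S(11, -8) - 303*(-109) = (-6 - 8) - 303*(-109) = -14 + 33027 = 33013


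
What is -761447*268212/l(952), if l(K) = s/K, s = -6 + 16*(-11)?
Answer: 13887587147952/13 ≈ 1.0683e+12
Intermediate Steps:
s = -182 (s = -6 - 176 = -182)
l(K) = -182/K
-761447*268212/l(952) = -761447/(-182/952/268212) = -761447/(-182*1/952*(1/268212)) = -761447/((-13/68*1/268212)) = -761447/(-13/18238416) = -761447*(-18238416/13) = 13887587147952/13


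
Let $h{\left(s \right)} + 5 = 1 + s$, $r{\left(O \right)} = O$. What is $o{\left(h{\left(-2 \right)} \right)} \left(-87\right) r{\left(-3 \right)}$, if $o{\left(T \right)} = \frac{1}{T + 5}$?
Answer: $-261$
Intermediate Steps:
$h{\left(s \right)} = -4 + s$ ($h{\left(s \right)} = -5 + \left(1 + s\right) = -4 + s$)
$o{\left(T \right)} = \frac{1}{5 + T}$
$o{\left(h{\left(-2 \right)} \right)} \left(-87\right) r{\left(-3 \right)} = \frac{1}{5 - 6} \left(-87\right) \left(-3\right) = \frac{1}{-1} \left(-87\right) \left(-3\right) = \left(-1\right) \left(-87\right) \left(-3\right) = 87 \left(-3\right) = -261$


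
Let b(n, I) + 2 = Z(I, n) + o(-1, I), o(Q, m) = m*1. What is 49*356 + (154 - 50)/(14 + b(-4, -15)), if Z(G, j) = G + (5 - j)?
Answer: 156892/9 ≈ 17432.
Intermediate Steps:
Z(G, j) = 5 + G - j
o(Q, m) = m
b(n, I) = 3 - n + 2*I (b(n, I) = -2 + ((5 + I - n) + I) = -2 + (5 - n + 2*I) = 3 - n + 2*I)
49*356 + (154 - 50)/(14 + b(-4, -15)) = 49*356 + (154 - 50)/(14 + (3 - 1*(-4) + 2*(-15))) = 17444 + 104/(14 + (3 + 4 - 30)) = 17444 + 104/(14 - 23) = 17444 + 104/(-9) = 17444 + 104*(-1/9) = 17444 - 104/9 = 156892/9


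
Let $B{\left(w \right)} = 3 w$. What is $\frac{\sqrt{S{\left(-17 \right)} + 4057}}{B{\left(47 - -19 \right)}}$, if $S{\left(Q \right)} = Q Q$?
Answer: $\frac{\sqrt{4346}}{198} \approx 0.33295$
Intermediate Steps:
$S{\left(Q \right)} = Q^{2}$
$\frac{\sqrt{S{\left(-17 \right)} + 4057}}{B{\left(47 - -19 \right)}} = \frac{\sqrt{\left(-17\right)^{2} + 4057}}{3 \left(47 - -19\right)} = \frac{\sqrt{289 + 4057}}{3 \left(47 + 19\right)} = \frac{\sqrt{4346}}{3 \cdot 66} = \frac{\sqrt{4346}}{198}$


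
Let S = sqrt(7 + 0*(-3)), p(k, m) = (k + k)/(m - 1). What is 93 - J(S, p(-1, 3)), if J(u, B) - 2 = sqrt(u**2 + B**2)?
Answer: 91 - 2*sqrt(2) ≈ 88.172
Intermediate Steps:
p(k, m) = 2*k/(-1 + m) (p(k, m) = (2*k)/(-1 + m) = 2*k/(-1 + m))
S = sqrt(7) (S = sqrt(7 + 0) = sqrt(7) ≈ 2.6458)
J(u, B) = 2 + sqrt(B**2 + u**2) (J(u, B) = 2 + sqrt(u**2 + B**2) = 2 + sqrt(B**2 + u**2))
93 - J(S, p(-1, 3)) = 93 - (2 + sqrt((2*(-1)/(-1 + 3))**2 + (sqrt(7))**2)) = 93 - (2 + sqrt((2*(-1)/2)**2 + 7)) = 93 - (2 + sqrt((2*(-1)*(1/2))**2 + 7)) = 93 - (2 + sqrt((-1)**2 + 7)) = 93 - (2 + sqrt(1 + 7)) = 93 - (2 + sqrt(8)) = 93 - (2 + 2*sqrt(2)) = 93 + (-2 - 2*sqrt(2)) = 91 - 2*sqrt(2)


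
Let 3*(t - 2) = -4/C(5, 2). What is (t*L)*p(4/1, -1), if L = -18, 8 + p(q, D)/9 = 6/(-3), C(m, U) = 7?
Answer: 20520/7 ≈ 2931.4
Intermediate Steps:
p(q, D) = -90 (p(q, D) = -72 + 9*(6/(-3)) = -72 + 9*(6*(-1/3)) = -72 + 9*(-2) = -72 - 18 = -90)
t = 38/21 (t = 2 + (-4/7)/3 = 2 + (-4*1/7)/3 = 2 + (1/3)*(-4/7) = 2 - 4/21 = 38/21 ≈ 1.8095)
(t*L)*p(4/1, -1) = ((38/21)*(-18))*(-90) = -228/7*(-90) = 20520/7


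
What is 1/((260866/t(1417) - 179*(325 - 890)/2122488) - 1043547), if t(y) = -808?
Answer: -214371288/223775714883227 ≈ -9.5797e-7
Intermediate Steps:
1/((260866/t(1417) - 179*(325 - 890)/2122488) - 1043547) = 1/((260866/(-808) - 179*(325 - 890)/2122488) - 1043547) = 1/((260866*(-1/808) - 179*(-565)*(1/2122488)) - 1043547) = 1/((-130433/404 + 101135*(1/2122488)) - 1043547) = 1/((-130433/404 + 101135/2122488) - 1043547) = 1/(-69200404691/214371288 - 1043547) = 1/(-223775714883227/214371288) = -214371288/223775714883227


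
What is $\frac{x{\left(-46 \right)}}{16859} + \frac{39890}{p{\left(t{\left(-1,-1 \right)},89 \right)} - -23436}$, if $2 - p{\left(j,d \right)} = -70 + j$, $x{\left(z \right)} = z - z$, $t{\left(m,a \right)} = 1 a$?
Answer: $\frac{39890}{23509} \approx 1.6968$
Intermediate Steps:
$t{\left(m,a \right)} = a$
$x{\left(z \right)} = 0$
$p{\left(j,d \right)} = 72 - j$ ($p{\left(j,d \right)} = 2 - \left(-70 + j\right) = 72 - j$)
$\frac{x{\left(-46 \right)}}{16859} + \frac{39890}{p{\left(t{\left(-1,-1 \right)},89 \right)} - -23436} = \frac{0}{16859} + \frac{39890}{\left(72 - -1\right) - -23436} = 0 \cdot \frac{1}{16859} + \frac{39890}{\left(72 + 1\right) + 23436} = 0 + \frac{39890}{73 + 23436} = 0 + \frac{39890}{23509} = \frac{39890}{23509}$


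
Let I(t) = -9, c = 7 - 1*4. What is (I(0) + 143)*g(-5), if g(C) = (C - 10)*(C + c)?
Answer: 4020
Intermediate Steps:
c = 3 (c = 7 - 4 = 3)
g(C) = (-10 + C)*(3 + C) (g(C) = (C - 10)*(C + 3) = (-10 + C)*(3 + C))
(I(0) + 143)*g(-5) = (-9 + 143)*(-30 + (-5)² - 7*(-5)) = 134*(-30 + 25 + 35) = 134*30 = 4020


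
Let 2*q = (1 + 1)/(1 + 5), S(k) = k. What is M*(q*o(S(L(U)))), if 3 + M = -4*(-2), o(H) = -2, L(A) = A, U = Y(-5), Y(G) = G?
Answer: -5/3 ≈ -1.6667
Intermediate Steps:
U = -5
q = ⅙ (q = ((1 + 1)/(1 + 5))/2 = (2/6)/2 = (2*(⅙))/2 = (½)*(⅓) = ⅙ ≈ 0.16667)
M = 5 (M = -3 - 4*(-2) = -3 + 8 = 5)
M*(q*o(S(L(U)))) = 5*((⅙)*(-2)) = 5*(-⅓) = -5/3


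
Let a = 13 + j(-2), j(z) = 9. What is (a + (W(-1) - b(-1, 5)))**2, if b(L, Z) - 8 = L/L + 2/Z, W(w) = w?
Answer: 3364/25 ≈ 134.56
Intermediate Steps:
b(L, Z) = 9 + 2/Z (b(L, Z) = 8 + (L/L + 2/Z) = 8 + (1 + 2/Z) = 9 + 2/Z)
a = 22 (a = 13 + 9 = 22)
(a + (W(-1) - b(-1, 5)))**2 = (22 + (-1 - (9 + 2/5)))**2 = (22 + (-1 - 1*47/5))**2 = (22 + (-1 - 47/5))**2 = (22 - 52/5)**2 = (58/5)**2 = 3364/25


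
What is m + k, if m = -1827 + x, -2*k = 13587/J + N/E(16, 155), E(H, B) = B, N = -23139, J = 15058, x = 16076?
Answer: 66860368097/4667980 ≈ 14323.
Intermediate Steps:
k = 346321077/4667980 (k = -(13587/15058 - 23139/155)/2 = -½*(-346321077/2333990) = 346321077/4667980 ≈ 74.191)
m = 14249 (m = -1827 + 16076 = 14249)
m + k = 14249 + 346321077/4667980 = 66860368097/4667980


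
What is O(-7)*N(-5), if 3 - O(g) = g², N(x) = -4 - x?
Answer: -46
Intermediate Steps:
O(g) = 3 - g²
O(-7)*N(-5) = (3 - 1*(-7)²)*(-4 - 1*(-5)) = (3 - 1*49)*(-4 + 5) = (3 - 49)*1 = -46*1 = -46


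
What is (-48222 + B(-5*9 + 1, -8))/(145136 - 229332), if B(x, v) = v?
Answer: 3445/6014 ≈ 0.57283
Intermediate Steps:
(-48222 + B(-5*9 + 1, -8))/(145136 - 229332) = (-48222 - 8)/(145136 - 229332) = -48230/(-84196) = -48230*(-1/84196) = 3445/6014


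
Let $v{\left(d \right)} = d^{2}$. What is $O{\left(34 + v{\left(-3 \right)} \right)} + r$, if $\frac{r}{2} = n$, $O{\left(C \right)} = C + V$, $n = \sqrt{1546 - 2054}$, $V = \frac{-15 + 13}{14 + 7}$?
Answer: $\frac{901}{21} + 4 i \sqrt{127} \approx 42.905 + 45.078 i$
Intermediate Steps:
$V = - \frac{2}{21} \approx -0.095238$
$n = 2 i \sqrt{127}$ ($n = \sqrt{-508} = 2 i \sqrt{127} \approx 22.539 i$)
$O{\left(C \right)} = - \frac{2}{21} + C$ ($O{\left(C \right)} = C - \frac{2}{21} = - \frac{2}{21} + C$)
$r = 4 i \sqrt{127}$ ($r = 2 \cdot 2 i \sqrt{127} = 4 i \sqrt{127} \approx 45.078 i$)
$O{\left(34 + v{\left(-3 \right)} \right)} + r = \left(- \frac{2}{21} + \left(34 + \left(-3\right)^{2}\right)\right) + 4 i \sqrt{127} = \left(- \frac{2}{21} + \left(34 + 9\right)\right) + 4 i \sqrt{127} = \left(- \frac{2}{21} + 43\right) + 4 i \sqrt{127} = \frac{901}{21} + 4 i \sqrt{127}$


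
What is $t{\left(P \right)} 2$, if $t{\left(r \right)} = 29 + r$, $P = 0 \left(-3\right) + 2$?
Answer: $62$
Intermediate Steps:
$P = 2$ ($P = 0 + 2 = 2$)
$t{\left(P \right)} 2 = \left(29 + 2\right) 2 = 31 \cdot 2 = 62$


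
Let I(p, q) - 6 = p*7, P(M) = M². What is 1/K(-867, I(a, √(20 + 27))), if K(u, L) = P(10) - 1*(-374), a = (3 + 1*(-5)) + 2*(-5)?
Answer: 1/474 ≈ 0.0021097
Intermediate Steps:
a = -12 (a = (3 - 5) - 10 = -2 - 10 = -12)
I(p, q) = 6 + 7*p (I(p, q) = 6 + p*7 = 6 + 7*p)
K(u, L) = 474 (K(u, L) = 10² - 1*(-374) = 100 + 374 = 474)
1/K(-867, I(a, √(20 + 27))) = 1/474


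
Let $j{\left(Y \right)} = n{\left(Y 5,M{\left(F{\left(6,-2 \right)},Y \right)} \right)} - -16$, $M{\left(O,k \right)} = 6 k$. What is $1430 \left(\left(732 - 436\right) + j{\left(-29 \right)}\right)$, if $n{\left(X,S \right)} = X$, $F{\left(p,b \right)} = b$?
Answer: $238810$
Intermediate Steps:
$j{\left(Y \right)} = 16 + 5 Y$ ($j{\left(Y \right)} = Y 5 - -16 = 5 Y + 16 = 16 + 5 Y$)
$1430 \left(\left(732 - 436\right) + j{\left(-29 \right)}\right) = 1430 \left(\left(732 - 436\right) + \left(16 + 5 \left(-29\right)\right)\right) = 1430 \left(296 + \left(16 - 145\right)\right) = 1430 \left(296 - 129\right) = 1430 \cdot 167 = 238810$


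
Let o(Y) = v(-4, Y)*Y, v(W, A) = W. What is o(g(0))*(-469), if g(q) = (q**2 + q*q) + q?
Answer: 0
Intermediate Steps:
g(q) = q + 2*q**2 (g(q) = (q**2 + q**2) + q = 2*q**2 + q = q + 2*q**2)
o(Y) = -4*Y
o(g(0))*(-469) = -0*(1 + 2*0)*(-469) = -0*(1 + 0)*(-469) = -0*(-469) = -4*0*(-469) = 0*(-469) = 0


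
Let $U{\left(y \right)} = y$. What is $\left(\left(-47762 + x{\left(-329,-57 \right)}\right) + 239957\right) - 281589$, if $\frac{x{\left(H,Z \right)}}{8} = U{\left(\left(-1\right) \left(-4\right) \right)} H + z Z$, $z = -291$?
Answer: $32774$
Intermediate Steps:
$x{\left(H,Z \right)} = - 2328 Z + 32 H$ ($x{\left(H,Z \right)} = 8 \left(\left(-1\right) \left(-4\right) H - 291 Z\right) = 8 \left(4 H - 291 Z\right) = 8 \left(- 291 Z + 4 H\right) = - 2328 Z + 32 H$)
$\left(\left(-47762 + x{\left(-329,-57 \right)}\right) + 239957\right) - 281589 = \left(\left(-47762 + \left(\left(-2328\right) \left(-57\right) + 32 \left(-329\right)\right)\right) + 239957\right) - 281589 = \left(\left(-47762 + \left(132696 - 10528\right)\right) + 239957\right) - 281589 = \left(\left(-47762 + 122168\right) + 239957\right) - 281589 = \left(74406 + 239957\right) - 281589 = 314363 - 281589 = 32774$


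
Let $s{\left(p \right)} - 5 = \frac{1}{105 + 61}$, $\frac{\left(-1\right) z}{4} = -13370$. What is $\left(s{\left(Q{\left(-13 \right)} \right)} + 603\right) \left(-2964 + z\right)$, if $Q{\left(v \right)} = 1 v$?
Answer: $\frac{2549264682}{83} \approx 3.0714 \cdot 10^{7}$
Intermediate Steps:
$z = 53480$ ($z = \left(-4\right) \left(-13370\right) = 53480$)
$Q{\left(v \right)} = v$
$s{\left(p \right)} = \frac{831}{166}$ ($s{\left(p \right)} = 5 + \frac{1}{105 + 61} = 5 + \frac{1}{166} = \frac{831}{166}$)
$\left(s{\left(Q{\left(-13 \right)} \right)} + 603\right) \left(-2964 + z\right) = \left(\frac{831}{166} + 603\right) \left(-2964 + 53480\right) = \frac{100929}{166} \cdot 50516 = \frac{2549264682}{83}$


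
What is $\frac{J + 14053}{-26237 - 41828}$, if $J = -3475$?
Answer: $- \frac{10578}{68065} \approx -0.15541$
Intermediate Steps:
$\frac{J + 14053}{-26237 - 41828} = \frac{-3475 + 14053}{-26237 - 41828} = \frac{10578}{-68065} = 10578 \left(- \frac{1}{68065}\right) = - \frac{10578}{68065}$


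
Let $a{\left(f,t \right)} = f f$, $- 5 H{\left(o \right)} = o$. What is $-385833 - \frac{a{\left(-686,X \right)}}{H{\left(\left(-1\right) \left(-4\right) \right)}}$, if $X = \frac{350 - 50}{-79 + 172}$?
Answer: $202412$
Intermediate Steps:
$H{\left(o \right)} = - \frac{o}{5}$
$X = \frac{100}{31}$ ($X = \frac{300}{93} = 300 \cdot \frac{1}{93} = \frac{100}{31} \approx 3.2258$)
$a{\left(f,t \right)} = f^{2}$
$-385833 - \frac{a{\left(-686,X \right)}}{H{\left(\left(-1\right) \left(-4\right) \right)}} = -385833 - \frac{\left(-686\right)^{2}}{\left(- \frac{1}{5}\right) \left(\left(-1\right) \left(-4\right)\right)} = -385833 - \frac{470596}{\left(- \frac{1}{5}\right) 4} = -385833 - \frac{470596}{- \frac{4}{5}} = -385833 - 470596 \left(- \frac{5}{4}\right) = -385833 - -588245 = -385833 + 588245 = 202412$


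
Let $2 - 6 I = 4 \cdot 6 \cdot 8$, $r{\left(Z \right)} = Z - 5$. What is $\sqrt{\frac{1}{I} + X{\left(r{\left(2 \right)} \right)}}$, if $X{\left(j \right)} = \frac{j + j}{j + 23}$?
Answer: $\frac{3 i \sqrt{1330}}{190} \approx 0.57583 i$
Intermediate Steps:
$r{\left(Z \right)} = -5 + Z$
$X{\left(j \right)} = \frac{2 j}{23 + j}$
$I = - \frac{95}{3}$ ($I = \frac{1}{3} - \frac{4 \cdot 6 \cdot 8}{6} = \frac{1}{3} - \frac{24 \cdot 8}{6} = \frac{1}{3} - 32 = - \frac{95}{3} \approx -31.667$)
$\sqrt{\frac{1}{I} + X{\left(r{\left(2 \right)} \right)}} = \sqrt{\frac{1}{- \frac{95}{3}} + \frac{2 \left(-5 + 2\right)}{23 + \left(-5 + 2\right)}} = \sqrt{- \frac{3}{95} + 2 \left(-3\right) \frac{1}{23 - 3}} = \sqrt{- \frac{3}{95} + 2 \left(-3\right) \frac{1}{20}} = \sqrt{- \frac{3}{95} - \frac{3}{10}} = \sqrt{- \frac{63}{190}} = \frac{3 i \sqrt{1330}}{190}$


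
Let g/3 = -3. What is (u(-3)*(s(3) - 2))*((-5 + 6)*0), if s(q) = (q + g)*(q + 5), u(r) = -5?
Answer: 0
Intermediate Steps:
g = -9 (g = 3*(-3) = -9)
s(q) = (-9 + q)*(5 + q) (s(q) = (q - 9)*(q + 5) = (-9 + q)*(5 + q))
(u(-3)*(s(3) - 2))*((-5 + 6)*0) = (-5*((-45 + 3**2 - 4*3) - 2))*((-5 + 6)*0) = (-5*((-45 + 9 - 12) - 2))*(1*0) = -5*(-48 - 2)*0 = -5*(-50)*0 = 250*0 = 0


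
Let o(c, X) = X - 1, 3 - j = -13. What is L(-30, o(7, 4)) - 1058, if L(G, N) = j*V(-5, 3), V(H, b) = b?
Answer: -1010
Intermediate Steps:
j = 16 (j = 3 - 1*(-13) = 3 + 13 = 16)
o(c, X) = -1 + X
L(G, N) = 48 (L(G, N) = 16*3 = 48)
L(-30, o(7, 4)) - 1058 = 48 - 1058 = -1010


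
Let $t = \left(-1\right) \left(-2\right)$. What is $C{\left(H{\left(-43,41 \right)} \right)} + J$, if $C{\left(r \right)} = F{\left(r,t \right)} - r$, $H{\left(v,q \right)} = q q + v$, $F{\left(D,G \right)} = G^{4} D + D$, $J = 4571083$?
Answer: $4597291$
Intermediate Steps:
$t = 2$
$F{\left(D,G \right)} = D + D G^{4}$ ($F{\left(D,G \right)} = D G^{4} + D = D + D G^{4}$)
$H{\left(v,q \right)} = v + q^{2}$ ($H{\left(v,q \right)} = q^{2} + v = v + q^{2}$)
$C{\left(r \right)} = 16 r$ ($C{\left(r \right)} = r \left(1 + 2^{4}\right) - r = r \left(1 + 16\right) - r = r 17 - r = 17 r - r = 16 r$)
$C{\left(H{\left(-43,41 \right)} \right)} + J = 16 \left(-43 + 41^{2}\right) + 4571083 = 16 \left(-43 + 1681\right) + 4571083 = 16 \cdot 1638 + 4571083 = 26208 + 4571083 = 4597291$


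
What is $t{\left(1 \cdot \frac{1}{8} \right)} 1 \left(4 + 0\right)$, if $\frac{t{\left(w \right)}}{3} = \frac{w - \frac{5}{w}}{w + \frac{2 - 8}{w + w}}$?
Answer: $\frac{3828}{191} \approx 20.042$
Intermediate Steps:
$t{\left(w \right)} = \frac{3 \left(w - \frac{5}{w}\right)}{w - \frac{3}{w}}$ ($t{\left(w \right)} = 3 \frac{w - \frac{5}{w}}{w + \frac{2 - 8}{w + w}} = 3 \frac{w - \frac{5}{w}}{w - \frac{6}{2 w}} = 3 \frac{w - \frac{5}{w}}{w - 6 \frac{1}{2 w}} = 3 \frac{w - \frac{5}{w}}{w - \frac{3}{w}} = \frac{3 \left(w - \frac{5}{w}\right)}{w - \frac{3}{w}}$)
$t{\left(1 \cdot \frac{1}{8} \right)} 1 \left(4 + 0\right) = \frac{3 \left(-5 + \left(1 \cdot \frac{1}{8}\right)^{2}\right)}{-3 + \left(1 \cdot \frac{1}{8}\right)^{2}} \cdot 1 \left(4 + 0\right) = \frac{3 \left(-5 + \left(1 \cdot \frac{1}{8}\right)^{2}\right)}{-3 + \left(1 \cdot \frac{1}{8}\right)^{2}} \cdot 1 \cdot 4 = \frac{3 \left(-5 + \left(\frac{1}{8}\right)^{2}\right)}{-3 + \left(\frac{1}{8}\right)^{2}} \cdot 4 = \frac{3 \left(-5 + \frac{1}{64}\right)}{-3 + \frac{1}{64}} \cdot 4 = 3 \frac{1}{- \frac{191}{64}} \left(- \frac{319}{64}\right) 4 = 3 \left(- \frac{64}{191}\right) \left(- \frac{319}{64}\right) 4 = \frac{957}{191} \cdot 4 = \frac{3828}{191}$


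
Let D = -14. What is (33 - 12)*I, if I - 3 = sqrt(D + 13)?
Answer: 63 + 21*I ≈ 63.0 + 21.0*I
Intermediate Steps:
I = 3 + I (I = 3 + sqrt(-14 + 13) = 3 + sqrt(-1) = 3 + I ≈ 3.0 + 1.0*I)
(33 - 12)*I = (33 - 12)*(3 + I) = 21*(3 + I) = 63 + 21*I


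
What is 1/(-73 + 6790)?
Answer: 1/6717 ≈ 0.00014888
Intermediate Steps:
1/(-73 + 6790) = 1/6717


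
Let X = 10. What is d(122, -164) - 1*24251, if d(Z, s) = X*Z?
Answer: -23031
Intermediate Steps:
d(Z, s) = 10*Z
d(122, -164) - 1*24251 = 10*122 - 1*24251 = 1220 - 24251 = -23031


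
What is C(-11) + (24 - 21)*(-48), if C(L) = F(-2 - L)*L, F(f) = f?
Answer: -243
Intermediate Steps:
C(L) = L*(-2 - L) (C(L) = (-2 - L)*L = L*(-2 - L))
C(-11) + (24 - 21)*(-48) = -1*(-11)*(2 - 11) + (24 - 21)*(-48) = -1*(-11)*(-9) + 3*(-48) = -99 - 144 = -243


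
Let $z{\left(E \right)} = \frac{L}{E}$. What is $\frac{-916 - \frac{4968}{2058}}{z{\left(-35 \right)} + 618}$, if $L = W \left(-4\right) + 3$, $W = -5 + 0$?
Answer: $- \frac{1575080}{1058743} \approx -1.4877$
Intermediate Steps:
$W = -5$
$L = 23$ ($L = \left(-5\right) \left(-4\right) + 3 = 20 + 3 = 23$)
$z{\left(E \right)} = \frac{23}{E}$
$\frac{-916 - \frac{4968}{2058}}{z{\left(-35 \right)} + 618} = \frac{-916 - \frac{4968}{2058}}{\frac{23}{-35} + 618} = \frac{-916 - \frac{828}{343}}{23 \left(- \frac{1}{35}\right) + 618} = \frac{-916 - \frac{828}{343}}{- \frac{23}{35} + 618} = - \frac{315016}{343 \cdot \frac{21607}{35}} = \left(- \frac{315016}{343}\right) \frac{35}{21607} = - \frac{1575080}{1058743}$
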